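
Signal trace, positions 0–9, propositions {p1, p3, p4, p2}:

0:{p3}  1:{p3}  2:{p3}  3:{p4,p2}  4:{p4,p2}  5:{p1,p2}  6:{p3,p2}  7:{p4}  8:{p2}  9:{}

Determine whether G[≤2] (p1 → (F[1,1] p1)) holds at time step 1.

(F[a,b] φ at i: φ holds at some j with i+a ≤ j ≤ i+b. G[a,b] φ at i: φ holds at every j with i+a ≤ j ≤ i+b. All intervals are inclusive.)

Check (p1 → (F[1,1] p1)) at every j in [1,3]:
  j=1: antecedent false → ✓
  j=2: antecedent false → ✓
  j=3: antecedent false → ✓
All positions satisfy it → formula holds.

Holds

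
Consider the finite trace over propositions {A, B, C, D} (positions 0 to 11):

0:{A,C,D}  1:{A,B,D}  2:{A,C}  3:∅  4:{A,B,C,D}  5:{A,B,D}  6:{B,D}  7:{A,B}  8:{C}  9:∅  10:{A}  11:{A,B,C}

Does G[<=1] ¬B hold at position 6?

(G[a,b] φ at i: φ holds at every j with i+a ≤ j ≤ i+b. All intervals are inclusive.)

No

Check ¬B at every j in [6,7]:
  j=6: false
  j=7: false
Fails at j=6 → formula fails.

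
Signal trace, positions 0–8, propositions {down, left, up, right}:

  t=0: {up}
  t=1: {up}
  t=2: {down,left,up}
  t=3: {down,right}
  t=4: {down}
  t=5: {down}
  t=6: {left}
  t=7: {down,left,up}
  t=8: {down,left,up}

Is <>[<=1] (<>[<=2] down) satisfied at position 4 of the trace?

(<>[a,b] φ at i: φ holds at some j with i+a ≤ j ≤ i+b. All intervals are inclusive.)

Yes

Check <>[<=2] down at each j in [4,5]:
  j=4: holds (witness at 4)
  j=5: holds (witness at 5)
Found at j=4 → formula holds.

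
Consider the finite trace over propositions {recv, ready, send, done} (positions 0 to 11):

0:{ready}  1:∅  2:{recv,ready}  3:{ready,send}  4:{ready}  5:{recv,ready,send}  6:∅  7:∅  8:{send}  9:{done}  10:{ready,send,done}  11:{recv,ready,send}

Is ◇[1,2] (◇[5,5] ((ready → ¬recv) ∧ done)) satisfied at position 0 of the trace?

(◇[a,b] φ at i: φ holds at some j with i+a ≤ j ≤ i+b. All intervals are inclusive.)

Does not hold

Check ◇[5,5] ((ready → ¬recv) ∧ done) at each j in [1,2]:
  j=1: fails (none in [6,6])
  j=2: fails (none in [7,7])
No position in the window satisfies it → formula fails.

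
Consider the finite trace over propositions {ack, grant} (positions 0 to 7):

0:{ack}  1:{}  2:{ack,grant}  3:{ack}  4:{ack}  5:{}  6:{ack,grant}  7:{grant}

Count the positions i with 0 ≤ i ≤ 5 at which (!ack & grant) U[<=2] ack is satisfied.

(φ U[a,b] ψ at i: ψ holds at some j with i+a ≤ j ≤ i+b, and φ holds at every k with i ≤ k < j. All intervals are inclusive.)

Evaluate at each i in [0,5]:
  i=0: ✓ (rhs at j=0)
  i=1: ✗ (lhs fails at k=1 before rhs at j=2)
  i=2: ✓ (rhs at j=2)
  i=3: ✓ (rhs at j=3)
  i=4: ✓ (rhs at j=4)
  i=5: ✗ (lhs fails at k=5 before rhs at j=6)
Positions where it holds: {0, 2, 3, 4} → 4.

4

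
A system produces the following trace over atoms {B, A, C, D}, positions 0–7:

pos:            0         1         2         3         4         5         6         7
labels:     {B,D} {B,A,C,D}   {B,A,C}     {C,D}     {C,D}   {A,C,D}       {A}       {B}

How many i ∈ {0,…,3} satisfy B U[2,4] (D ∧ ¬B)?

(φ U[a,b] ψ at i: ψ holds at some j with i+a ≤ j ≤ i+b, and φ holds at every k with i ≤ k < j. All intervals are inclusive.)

Evaluate at each i in [0,3]:
  i=0: ✓ (rhs at j=3; lhs holds on [0,2])
  i=1: ✓ (rhs at j=3; lhs holds on [1,2])
  i=2: ✗ (lhs fails at k=3 before rhs at j=4)
  i=3: ✗ (lhs fails at k=3 before rhs at j=5)
Positions where it holds: {0, 1} → 2.

2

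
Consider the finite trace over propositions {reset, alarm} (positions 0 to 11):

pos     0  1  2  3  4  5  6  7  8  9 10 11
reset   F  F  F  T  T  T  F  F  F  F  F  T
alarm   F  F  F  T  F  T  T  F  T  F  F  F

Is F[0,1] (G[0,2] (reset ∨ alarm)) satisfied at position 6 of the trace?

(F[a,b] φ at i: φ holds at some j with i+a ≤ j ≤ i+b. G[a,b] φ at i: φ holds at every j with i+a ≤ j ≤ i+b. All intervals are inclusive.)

False

Check G[0,2] (reset ∨ alarm) at each j in [6,7]:
  j=6: fails at 7
  j=7: fails at 7
No position in the window satisfies it → formula fails.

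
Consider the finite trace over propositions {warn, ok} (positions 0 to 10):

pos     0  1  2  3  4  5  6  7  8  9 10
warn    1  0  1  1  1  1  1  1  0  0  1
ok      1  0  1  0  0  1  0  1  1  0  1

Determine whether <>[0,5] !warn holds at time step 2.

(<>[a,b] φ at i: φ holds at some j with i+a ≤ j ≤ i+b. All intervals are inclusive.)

Does not hold

Check !warn at each j in [2,7]:
  j=2: false
  j=3: false
  j=4: false
  j=5: false
  j=6: false
  j=7: false
No position in the window satisfies it → formula fails.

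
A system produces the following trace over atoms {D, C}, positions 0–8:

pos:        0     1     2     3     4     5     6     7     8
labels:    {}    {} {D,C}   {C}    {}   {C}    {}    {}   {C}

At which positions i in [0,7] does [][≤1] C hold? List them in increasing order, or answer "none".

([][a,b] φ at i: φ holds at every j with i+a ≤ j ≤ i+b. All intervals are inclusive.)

Evaluate at each i in [0,7]:
  i=0: ✗ (fails at j=0)
  i=1: ✗ (fails at j=1)
  i=2: ✓ (all of [2,3])
  i=3: ✗ (fails at j=4)
  i=4: ✗ (fails at j=4)
  i=5: ✗ (fails at j=6)
  i=6: ✗ (fails at j=6)
  i=7: ✗ (fails at j=7)

2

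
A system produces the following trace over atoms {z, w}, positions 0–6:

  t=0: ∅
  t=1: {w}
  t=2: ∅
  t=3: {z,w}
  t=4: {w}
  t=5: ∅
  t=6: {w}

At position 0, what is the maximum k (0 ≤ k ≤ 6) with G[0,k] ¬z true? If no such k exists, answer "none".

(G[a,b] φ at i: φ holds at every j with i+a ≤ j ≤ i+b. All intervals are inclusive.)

2

¬z must hold from j=0 onward; find where it first fails.
  j=0: holds
  j=1: holds
  j=2: holds
  j=3: fails
Holds on [0,2], so largest k = 2.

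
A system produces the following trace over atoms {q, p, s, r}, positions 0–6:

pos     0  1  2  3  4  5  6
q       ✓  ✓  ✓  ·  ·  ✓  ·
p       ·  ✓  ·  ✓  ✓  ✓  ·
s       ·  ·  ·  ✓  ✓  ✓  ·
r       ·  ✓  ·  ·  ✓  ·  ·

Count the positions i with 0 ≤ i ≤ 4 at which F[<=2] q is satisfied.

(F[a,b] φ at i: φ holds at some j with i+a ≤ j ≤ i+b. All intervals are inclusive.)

Evaluate at each i in [0,4]:
  i=0: ✓ (witness j=0)
  i=1: ✓ (witness j=1)
  i=2: ✓ (witness j=2)
  i=3: ✓ (witness j=5)
  i=4: ✓ (witness j=5)
Positions where it holds: {0, 1, 2, 3, 4} → 5.

5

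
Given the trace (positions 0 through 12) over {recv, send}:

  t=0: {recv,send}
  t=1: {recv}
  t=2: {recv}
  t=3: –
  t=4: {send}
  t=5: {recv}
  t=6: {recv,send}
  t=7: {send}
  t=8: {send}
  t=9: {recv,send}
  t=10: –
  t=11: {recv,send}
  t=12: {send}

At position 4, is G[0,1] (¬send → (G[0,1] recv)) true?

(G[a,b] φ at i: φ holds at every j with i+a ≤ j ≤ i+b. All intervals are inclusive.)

Check (¬send → (G[0,1] recv)) at every j in [4,5]:
  j=4: antecedent false → ✓
  j=5: antecedent true; consequent holds on [5,6] → ✓
All positions satisfy it → formula holds.

Yes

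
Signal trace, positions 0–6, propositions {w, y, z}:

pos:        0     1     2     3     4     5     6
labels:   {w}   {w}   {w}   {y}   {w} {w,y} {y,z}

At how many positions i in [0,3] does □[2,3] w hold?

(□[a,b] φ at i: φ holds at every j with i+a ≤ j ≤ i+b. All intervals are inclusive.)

Evaluate at each i in [0,3]:
  i=0: ✗ (fails at j=3)
  i=1: ✗ (fails at j=3)
  i=2: ✓ (all of [4,5])
  i=3: ✗ (fails at j=6)
Positions where it holds: {2} → 1.

1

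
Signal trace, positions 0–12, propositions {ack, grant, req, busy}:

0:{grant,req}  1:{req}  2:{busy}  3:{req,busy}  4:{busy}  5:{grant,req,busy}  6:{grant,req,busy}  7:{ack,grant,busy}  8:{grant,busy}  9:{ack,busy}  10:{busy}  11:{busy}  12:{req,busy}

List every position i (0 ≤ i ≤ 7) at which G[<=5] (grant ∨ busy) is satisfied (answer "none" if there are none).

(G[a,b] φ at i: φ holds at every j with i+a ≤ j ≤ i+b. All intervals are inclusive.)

2, 3, 4, 5, 6, 7

Evaluate at each i in [0,7]:
  i=0: ✗ (fails at j=1)
  i=1: ✗ (fails at j=1)
  i=2: ✓ (all of [2,7])
  i=3: ✓ (all of [3,8])
  i=4: ✓ (all of [4,9])
  i=5: ✓ (all of [5,10])
  i=6: ✓ (all of [6,11])
  i=7: ✓ (all of [7,12])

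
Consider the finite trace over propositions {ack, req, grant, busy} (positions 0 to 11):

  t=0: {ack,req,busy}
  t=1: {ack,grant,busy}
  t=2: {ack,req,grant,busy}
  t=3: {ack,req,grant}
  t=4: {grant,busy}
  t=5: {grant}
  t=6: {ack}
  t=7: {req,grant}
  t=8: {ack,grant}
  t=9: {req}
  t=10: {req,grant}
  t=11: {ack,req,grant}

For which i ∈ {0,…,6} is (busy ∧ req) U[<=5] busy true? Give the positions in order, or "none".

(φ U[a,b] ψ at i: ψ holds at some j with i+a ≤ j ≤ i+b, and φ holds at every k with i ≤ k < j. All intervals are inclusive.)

0, 1, 2, 4

Evaluate at each i in [0,6]:
  i=0: ✓ (rhs at j=0)
  i=1: ✓ (rhs at j=1)
  i=2: ✓ (rhs at j=2)
  i=3: ✗ (lhs fails at k=3 before rhs at j=4)
  i=4: ✓ (rhs at j=4)
  i=5: ✗ (no rhs in [5,10])
  i=6: ✗ (no rhs in [6,11])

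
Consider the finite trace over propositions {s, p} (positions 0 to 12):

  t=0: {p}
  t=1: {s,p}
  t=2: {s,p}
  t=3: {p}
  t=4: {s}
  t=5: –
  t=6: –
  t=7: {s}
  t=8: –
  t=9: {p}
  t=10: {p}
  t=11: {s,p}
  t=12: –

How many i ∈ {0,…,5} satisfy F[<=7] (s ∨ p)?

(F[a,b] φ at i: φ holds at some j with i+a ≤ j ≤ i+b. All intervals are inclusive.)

6

Evaluate at each i in [0,5]:
  i=0: ✓ (witness j=0)
  i=1: ✓ (witness j=1)
  i=2: ✓ (witness j=2)
  i=3: ✓ (witness j=3)
  i=4: ✓ (witness j=4)
  i=5: ✓ (witness j=7)
Positions where it holds: {0, 1, 2, 3, 4, 5} → 6.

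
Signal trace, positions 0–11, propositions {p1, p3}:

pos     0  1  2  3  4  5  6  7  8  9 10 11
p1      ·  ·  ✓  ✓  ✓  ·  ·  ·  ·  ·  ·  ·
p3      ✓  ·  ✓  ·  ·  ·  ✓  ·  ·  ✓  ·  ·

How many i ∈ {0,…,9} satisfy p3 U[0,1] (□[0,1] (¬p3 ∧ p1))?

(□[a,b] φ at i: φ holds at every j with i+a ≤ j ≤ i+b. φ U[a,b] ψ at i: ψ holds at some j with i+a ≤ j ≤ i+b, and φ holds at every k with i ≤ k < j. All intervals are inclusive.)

2

Evaluate at each i in [0,9]:
  i=0: ✗ (no rhs in [0,1])
  i=1: ✗ (no rhs in [1,2])
  i=2: ✓ (rhs at j=3; lhs holds on [2,2])
  i=3: ✓ (rhs at j=3)
  i=4: ✗ (no rhs in [4,5])
  i=5: ✗ (no rhs in [5,6])
  i=6: ✗ (no rhs in [6,7])
  i=7: ✗ (no rhs in [7,8])
  i=8: ✗ (no rhs in [8,9])
  i=9: ✗ (no rhs in [9,10])
Positions where it holds: {2, 3} → 2.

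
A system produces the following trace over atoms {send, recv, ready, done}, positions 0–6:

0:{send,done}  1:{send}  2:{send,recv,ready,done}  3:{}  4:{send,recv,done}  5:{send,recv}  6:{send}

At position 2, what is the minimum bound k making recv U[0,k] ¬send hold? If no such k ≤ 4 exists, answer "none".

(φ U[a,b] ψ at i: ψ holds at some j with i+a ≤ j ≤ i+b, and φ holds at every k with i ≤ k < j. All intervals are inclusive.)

Need earliest j ≥ 2 with ¬send, and recv at every k in [2,j-1].
  j=2: rhs fails.
  j=3: rhs holds; lhs holds on [2,2]. k = 1.

1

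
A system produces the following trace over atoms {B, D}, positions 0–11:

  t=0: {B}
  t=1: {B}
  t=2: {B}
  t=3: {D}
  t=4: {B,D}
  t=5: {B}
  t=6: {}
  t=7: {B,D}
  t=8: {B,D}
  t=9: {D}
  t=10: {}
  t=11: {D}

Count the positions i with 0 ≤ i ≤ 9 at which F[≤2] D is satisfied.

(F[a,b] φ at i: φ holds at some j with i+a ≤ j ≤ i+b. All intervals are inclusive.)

Evaluate at each i in [0,9]:
  i=0: ✗ (none in [0,2])
  i=1: ✓ (witness j=3)
  i=2: ✓ (witness j=3)
  i=3: ✓ (witness j=3)
  i=4: ✓ (witness j=4)
  i=5: ✓ (witness j=7)
  i=6: ✓ (witness j=7)
  i=7: ✓ (witness j=7)
  i=8: ✓ (witness j=8)
  i=9: ✓ (witness j=9)
Positions where it holds: {1, 2, 3, 4, 5, 6, 7, 8, 9} → 9.

9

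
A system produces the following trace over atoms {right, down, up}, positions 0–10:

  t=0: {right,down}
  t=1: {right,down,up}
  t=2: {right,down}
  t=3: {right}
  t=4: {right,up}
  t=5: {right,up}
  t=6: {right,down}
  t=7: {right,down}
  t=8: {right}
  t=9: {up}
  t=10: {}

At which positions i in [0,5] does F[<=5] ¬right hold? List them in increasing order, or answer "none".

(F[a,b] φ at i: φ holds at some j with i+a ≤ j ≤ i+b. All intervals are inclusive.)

Evaluate at each i in [0,5]:
  i=0: ✗ (none in [0,5])
  i=1: ✗ (none in [1,6])
  i=2: ✗ (none in [2,7])
  i=3: ✗ (none in [3,8])
  i=4: ✓ (witness j=9)
  i=5: ✓ (witness j=9)

4, 5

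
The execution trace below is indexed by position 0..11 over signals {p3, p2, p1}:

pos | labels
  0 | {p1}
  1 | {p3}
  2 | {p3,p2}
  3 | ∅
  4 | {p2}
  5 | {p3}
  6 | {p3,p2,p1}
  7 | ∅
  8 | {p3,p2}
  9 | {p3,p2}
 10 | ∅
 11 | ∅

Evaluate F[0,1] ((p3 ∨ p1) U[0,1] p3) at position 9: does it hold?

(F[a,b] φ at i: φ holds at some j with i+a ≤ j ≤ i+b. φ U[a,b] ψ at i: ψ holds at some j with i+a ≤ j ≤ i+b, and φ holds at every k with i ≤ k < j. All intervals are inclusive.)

Holds

Check ((p3 ∨ p1) U[0,1] p3) at each j in [9,10]:
  j=9: holds
  j=10: fails
Found at j=9 → formula holds.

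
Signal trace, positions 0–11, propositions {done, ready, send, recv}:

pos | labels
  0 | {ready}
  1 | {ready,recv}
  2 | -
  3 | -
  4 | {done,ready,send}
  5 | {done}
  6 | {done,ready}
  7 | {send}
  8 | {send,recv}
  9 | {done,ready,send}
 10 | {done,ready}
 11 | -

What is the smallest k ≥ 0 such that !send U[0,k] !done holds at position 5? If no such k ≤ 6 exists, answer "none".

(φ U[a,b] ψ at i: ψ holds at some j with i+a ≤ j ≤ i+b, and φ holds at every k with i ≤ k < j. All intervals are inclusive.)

Need earliest j ≥ 5 with !done, and !send at every k in [5,j-1].
  j=5: rhs fails.
  j=6: rhs fails.
  j=7: rhs holds; lhs holds on [5,6]. k = 2.

2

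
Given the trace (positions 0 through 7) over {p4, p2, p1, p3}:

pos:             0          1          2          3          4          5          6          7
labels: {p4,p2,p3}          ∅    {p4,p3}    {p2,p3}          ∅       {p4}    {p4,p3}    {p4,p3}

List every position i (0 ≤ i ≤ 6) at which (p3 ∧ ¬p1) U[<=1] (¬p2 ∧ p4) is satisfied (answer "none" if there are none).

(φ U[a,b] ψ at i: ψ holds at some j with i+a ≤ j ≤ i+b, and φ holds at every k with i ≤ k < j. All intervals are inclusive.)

2, 5, 6

Evaluate at each i in [0,6]:
  i=0: ✗ (no rhs in [0,1])
  i=1: ✗ (lhs fails at k=1 before rhs at j=2)
  i=2: ✓ (rhs at j=2)
  i=3: ✗ (no rhs in [3,4])
  i=4: ✗ (lhs fails at k=4 before rhs at j=5)
  i=5: ✓ (rhs at j=5)
  i=6: ✓ (rhs at j=6)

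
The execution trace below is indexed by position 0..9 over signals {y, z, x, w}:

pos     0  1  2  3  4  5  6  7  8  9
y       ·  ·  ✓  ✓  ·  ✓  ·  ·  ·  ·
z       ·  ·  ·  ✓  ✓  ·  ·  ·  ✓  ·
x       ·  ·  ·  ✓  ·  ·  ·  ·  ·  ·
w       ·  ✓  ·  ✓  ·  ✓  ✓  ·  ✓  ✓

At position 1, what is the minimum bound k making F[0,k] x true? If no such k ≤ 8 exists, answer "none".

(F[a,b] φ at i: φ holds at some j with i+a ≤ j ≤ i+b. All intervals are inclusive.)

Scan j = 1,2,… for x:
  j=1: fails
  j=2: fails
  j=3: holds
First hit at j=3, so smallest k = 3-1 = 2.

2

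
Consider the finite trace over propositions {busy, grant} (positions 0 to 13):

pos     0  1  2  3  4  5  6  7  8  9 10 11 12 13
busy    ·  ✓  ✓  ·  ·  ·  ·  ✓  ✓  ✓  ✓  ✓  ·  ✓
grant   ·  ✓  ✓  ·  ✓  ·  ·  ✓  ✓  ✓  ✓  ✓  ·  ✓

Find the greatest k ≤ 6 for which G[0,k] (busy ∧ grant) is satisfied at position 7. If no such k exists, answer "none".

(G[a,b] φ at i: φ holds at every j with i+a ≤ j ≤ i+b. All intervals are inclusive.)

4

(busy ∧ grant) must hold from j=7 onward; find where it first fails.
  j=7: holds
  j=8: holds
  j=9: holds
  j=10: holds
  j=11: holds
  j=12: fails
Holds on [7,11], so largest k = 4.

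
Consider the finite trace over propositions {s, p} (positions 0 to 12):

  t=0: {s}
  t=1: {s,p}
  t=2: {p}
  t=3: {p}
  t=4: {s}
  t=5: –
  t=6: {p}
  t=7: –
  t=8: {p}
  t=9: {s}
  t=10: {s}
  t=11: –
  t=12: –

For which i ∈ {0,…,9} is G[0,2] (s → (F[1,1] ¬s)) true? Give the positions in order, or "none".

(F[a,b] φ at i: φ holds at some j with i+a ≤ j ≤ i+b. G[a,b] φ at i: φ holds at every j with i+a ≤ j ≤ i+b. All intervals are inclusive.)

1, 2, 3, 4, 5, 6

Evaluate at each i in [0,9]:
  i=0: ✗ (fails at j=0)
  i=1: ✓ (all of [1,3])
  i=2: ✓ (all of [2,4])
  i=3: ✓ (all of [3,5])
  i=4: ✓ (all of [4,6])
  i=5: ✓ (all of [5,7])
  i=6: ✓ (all of [6,8])
  i=7: ✗ (fails at j=9)
  i=8: ✗ (fails at j=9)
  i=9: ✗ (fails at j=9)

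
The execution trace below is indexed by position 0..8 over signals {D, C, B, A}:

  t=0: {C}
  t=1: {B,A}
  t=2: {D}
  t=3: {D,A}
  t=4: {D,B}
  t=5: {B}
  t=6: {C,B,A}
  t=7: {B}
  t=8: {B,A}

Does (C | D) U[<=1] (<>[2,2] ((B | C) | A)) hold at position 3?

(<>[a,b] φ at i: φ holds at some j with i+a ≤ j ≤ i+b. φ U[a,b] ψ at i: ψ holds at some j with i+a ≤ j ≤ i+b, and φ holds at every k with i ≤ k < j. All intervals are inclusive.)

Need some j in [3,4] with <>[2,2] ((B | C) | A), and (C | D) at every k in [3,j-1].
  j=3: <>[2,2] ((B | C) | A) holds; no prefix to check → satisfied.

True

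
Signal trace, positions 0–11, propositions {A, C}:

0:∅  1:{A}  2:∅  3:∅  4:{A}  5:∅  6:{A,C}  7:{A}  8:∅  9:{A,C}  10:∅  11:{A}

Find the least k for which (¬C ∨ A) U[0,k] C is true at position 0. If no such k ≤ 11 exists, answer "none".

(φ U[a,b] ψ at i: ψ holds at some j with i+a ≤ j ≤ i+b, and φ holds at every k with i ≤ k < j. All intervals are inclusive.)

Need earliest j ≥ 0 with C, and (¬C ∨ A) at every k in [0,j-1].
  j=0: rhs fails.
  j=1: rhs fails.
  j=2: rhs fails.
  j=3: rhs fails.
  j=4: rhs fails.
  j=5: rhs fails.
  j=6: rhs holds; lhs holds on [0,5]. k = 6.

6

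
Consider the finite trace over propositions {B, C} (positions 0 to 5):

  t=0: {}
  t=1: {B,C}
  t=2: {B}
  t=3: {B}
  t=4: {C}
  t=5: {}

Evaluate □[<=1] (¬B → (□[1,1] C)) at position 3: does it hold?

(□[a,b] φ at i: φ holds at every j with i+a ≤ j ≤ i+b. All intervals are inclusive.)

Does not hold

Check (¬B → (□[1,1] C)) at every j in [3,4]:
  j=3: antecedent false → ✓
  j=4: antecedent true; consequent fails at 5 → ✗
Fails at j=4 → formula fails.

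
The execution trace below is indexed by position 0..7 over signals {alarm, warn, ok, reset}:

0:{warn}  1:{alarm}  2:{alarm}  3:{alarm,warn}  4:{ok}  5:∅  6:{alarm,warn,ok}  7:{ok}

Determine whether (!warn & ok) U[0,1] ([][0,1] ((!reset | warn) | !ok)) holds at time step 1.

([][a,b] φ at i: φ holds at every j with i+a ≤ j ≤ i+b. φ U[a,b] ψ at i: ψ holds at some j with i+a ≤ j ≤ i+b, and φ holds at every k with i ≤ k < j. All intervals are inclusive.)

Need some j in [1,2] with [][0,1] ((!reset | warn) | !ok), and (!warn & ok) at every k in [1,j-1].
  j=1: [][0,1] ((!reset | warn) | !ok) holds; no prefix to check → satisfied.

Holds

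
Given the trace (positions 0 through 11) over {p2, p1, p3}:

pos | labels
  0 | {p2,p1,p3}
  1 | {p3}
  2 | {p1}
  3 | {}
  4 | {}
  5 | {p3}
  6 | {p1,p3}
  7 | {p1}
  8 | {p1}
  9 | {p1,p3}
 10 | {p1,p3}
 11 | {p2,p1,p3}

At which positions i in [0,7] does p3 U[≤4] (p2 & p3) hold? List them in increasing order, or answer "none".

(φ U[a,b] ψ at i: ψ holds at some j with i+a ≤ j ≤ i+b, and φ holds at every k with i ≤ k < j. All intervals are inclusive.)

0

Evaluate at each i in [0,7]:
  i=0: ✓ (rhs at j=0)
  i=1: ✗ (no rhs in [1,5])
  i=2: ✗ (no rhs in [2,6])
  i=3: ✗ (no rhs in [3,7])
  i=4: ✗ (no rhs in [4,8])
  i=5: ✗ (no rhs in [5,9])
  i=6: ✗ (no rhs in [6,10])
  i=7: ✗ (lhs fails at k=7 before rhs at j=11)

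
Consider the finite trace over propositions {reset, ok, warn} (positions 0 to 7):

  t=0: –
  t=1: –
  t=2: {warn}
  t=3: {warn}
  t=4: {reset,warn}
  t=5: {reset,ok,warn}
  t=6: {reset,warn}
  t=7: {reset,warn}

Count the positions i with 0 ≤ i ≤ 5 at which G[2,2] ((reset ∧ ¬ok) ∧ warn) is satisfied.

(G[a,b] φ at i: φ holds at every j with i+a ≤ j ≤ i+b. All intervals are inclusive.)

Evaluate at each i in [0,5]:
  i=0: ✗ (fails at j=2)
  i=1: ✗ (fails at j=3)
  i=2: ✓ (all of [4,4])
  i=3: ✗ (fails at j=5)
  i=4: ✓ (all of [6,6])
  i=5: ✓ (all of [7,7])
Positions where it holds: {2, 4, 5} → 3.

3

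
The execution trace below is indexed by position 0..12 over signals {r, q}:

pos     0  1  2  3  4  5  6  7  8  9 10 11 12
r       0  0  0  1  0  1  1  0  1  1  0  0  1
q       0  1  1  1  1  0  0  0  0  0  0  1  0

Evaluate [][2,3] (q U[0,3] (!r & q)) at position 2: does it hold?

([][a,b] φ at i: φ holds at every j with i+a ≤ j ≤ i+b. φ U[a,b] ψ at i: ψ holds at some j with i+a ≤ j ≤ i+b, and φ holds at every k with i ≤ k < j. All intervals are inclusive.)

Does not hold

Check (q U[0,3] (!r & q)) at every j in [4,5]:
  j=4: holds
  j=5: fails
Fails at j=5 → formula fails.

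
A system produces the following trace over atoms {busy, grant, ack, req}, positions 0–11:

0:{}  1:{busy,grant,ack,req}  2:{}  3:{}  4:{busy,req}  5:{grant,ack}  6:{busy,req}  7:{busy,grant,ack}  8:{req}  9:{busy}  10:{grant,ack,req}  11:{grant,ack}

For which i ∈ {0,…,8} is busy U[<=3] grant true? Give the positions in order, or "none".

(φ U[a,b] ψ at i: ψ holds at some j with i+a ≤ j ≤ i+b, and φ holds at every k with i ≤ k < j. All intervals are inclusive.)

Evaluate at each i in [0,8]:
  i=0: ✗ (lhs fails at k=0 before rhs at j=1)
  i=1: ✓ (rhs at j=1)
  i=2: ✗ (lhs fails at k=2 before rhs at j=5)
  i=3: ✗ (lhs fails at k=3 before rhs at j=5)
  i=4: ✓ (rhs at j=5; lhs holds on [4,4])
  i=5: ✓ (rhs at j=5)
  i=6: ✓ (rhs at j=7; lhs holds on [6,6])
  i=7: ✓ (rhs at j=7)
  i=8: ✗ (lhs fails at k=8 before rhs at j=10)

1, 4, 5, 6, 7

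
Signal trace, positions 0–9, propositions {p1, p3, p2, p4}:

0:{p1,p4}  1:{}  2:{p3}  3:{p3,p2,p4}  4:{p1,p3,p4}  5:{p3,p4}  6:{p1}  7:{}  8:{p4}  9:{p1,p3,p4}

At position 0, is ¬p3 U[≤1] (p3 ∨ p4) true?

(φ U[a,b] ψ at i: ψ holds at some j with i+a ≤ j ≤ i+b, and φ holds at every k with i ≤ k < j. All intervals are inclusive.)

Need some j in [0,1] with (p3 ∨ p4), and ¬p3 at every k in [0,j-1].
  j=0: (p3 ∨ p4) holds; no prefix to check → satisfied.

Holds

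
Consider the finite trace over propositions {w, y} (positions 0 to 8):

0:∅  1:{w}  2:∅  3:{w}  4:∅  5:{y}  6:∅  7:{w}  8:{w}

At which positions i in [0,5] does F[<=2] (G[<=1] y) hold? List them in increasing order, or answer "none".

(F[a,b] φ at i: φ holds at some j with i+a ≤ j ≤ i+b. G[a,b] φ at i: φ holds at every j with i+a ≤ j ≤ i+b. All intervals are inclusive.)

none

Evaluate at each i in [0,5]:
  i=0: ✗ (none in [0,2])
  i=1: ✗ (none in [1,3])
  i=2: ✗ (none in [2,4])
  i=3: ✗ (none in [3,5])
  i=4: ✗ (none in [4,6])
  i=5: ✗ (none in [5,7])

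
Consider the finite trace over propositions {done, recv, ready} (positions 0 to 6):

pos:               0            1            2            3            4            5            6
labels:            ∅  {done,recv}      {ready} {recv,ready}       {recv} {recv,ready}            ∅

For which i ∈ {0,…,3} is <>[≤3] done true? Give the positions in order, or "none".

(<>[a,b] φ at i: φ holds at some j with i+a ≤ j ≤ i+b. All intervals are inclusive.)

0, 1

Evaluate at each i in [0,3]:
  i=0: ✓ (witness j=1)
  i=1: ✓ (witness j=1)
  i=2: ✗ (none in [2,5])
  i=3: ✗ (none in [3,6])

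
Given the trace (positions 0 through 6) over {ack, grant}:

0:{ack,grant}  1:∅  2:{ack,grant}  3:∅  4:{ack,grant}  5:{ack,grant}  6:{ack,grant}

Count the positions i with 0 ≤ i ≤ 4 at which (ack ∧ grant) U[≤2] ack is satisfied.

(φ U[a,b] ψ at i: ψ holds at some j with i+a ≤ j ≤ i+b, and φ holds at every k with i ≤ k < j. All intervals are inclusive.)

Evaluate at each i in [0,4]:
  i=0: ✓ (rhs at j=0)
  i=1: ✗ (lhs fails at k=1 before rhs at j=2)
  i=2: ✓ (rhs at j=2)
  i=3: ✗ (lhs fails at k=3 before rhs at j=4)
  i=4: ✓ (rhs at j=4)
Positions where it holds: {0, 2, 4} → 3.

3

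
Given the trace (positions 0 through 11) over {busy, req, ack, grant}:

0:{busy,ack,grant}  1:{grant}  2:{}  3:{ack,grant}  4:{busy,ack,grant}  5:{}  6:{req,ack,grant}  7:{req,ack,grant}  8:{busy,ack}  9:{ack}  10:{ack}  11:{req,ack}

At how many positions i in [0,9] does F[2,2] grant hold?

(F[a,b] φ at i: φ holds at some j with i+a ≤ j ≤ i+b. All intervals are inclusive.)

4

Evaluate at each i in [0,9]:
  i=0: ✗ (none in [2,2])
  i=1: ✓ (witness j=3)
  i=2: ✓ (witness j=4)
  i=3: ✗ (none in [5,5])
  i=4: ✓ (witness j=6)
  i=5: ✓ (witness j=7)
  i=6: ✗ (none in [8,8])
  i=7: ✗ (none in [9,9])
  i=8: ✗ (none in [10,10])
  i=9: ✗ (none in [11,11])
Positions where it holds: {1, 2, 4, 5} → 4.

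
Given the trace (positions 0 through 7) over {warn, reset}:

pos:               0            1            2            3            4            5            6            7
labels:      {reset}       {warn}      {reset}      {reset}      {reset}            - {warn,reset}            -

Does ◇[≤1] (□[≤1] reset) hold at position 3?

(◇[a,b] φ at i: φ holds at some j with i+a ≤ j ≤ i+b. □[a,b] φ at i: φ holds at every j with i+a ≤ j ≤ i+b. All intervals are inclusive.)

Check □[≤1] reset at each j in [3,4]:
  j=3: holds on [3,4]
  j=4: fails at 5
Found at j=3 → formula holds.

Yes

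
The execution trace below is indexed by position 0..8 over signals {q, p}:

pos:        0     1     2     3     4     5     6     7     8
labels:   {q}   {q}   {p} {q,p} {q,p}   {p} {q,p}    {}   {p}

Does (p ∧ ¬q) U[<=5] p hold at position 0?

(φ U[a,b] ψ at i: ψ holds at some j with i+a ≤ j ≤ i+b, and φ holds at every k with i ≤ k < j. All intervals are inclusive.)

No

Need some j in [0,5] with p, and (p ∧ ¬q) at every k in [0,j-1].
  j=0: p false.
  j=1: p false.
  j=2: p holds, but (p ∧ ¬q) fails at k=0 → not this j.
  j=3: p holds, but (p ∧ ¬q) fails at k=0 → not this j.
  j=4: p holds, but (p ∧ ¬q) fails at k=0 → not this j.
  j=5: p holds, but (p ∧ ¬q) fails at k=0 → not this j.
No j in the window works → until fails.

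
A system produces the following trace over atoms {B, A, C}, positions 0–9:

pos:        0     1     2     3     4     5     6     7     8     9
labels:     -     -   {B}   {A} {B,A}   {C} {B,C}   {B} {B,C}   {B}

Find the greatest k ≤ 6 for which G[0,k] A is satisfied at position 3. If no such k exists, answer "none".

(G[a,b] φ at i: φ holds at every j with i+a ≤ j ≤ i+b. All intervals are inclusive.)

A must hold from j=3 onward; find where it first fails.
  j=3: holds
  j=4: holds
  j=5: fails
Holds on [3,4], so largest k = 1.

1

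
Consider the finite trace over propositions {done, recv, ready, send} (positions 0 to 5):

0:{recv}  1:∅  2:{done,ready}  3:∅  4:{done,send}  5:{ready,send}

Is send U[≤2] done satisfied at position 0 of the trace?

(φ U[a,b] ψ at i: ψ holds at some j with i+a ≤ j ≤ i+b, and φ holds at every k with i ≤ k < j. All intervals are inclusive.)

Does not hold

Need some j in [0,2] with done, and send at every k in [0,j-1].
  j=0: done false.
  j=1: done false.
  j=2: done holds, but send fails at k=0 → not this j.
No j in the window works → until fails.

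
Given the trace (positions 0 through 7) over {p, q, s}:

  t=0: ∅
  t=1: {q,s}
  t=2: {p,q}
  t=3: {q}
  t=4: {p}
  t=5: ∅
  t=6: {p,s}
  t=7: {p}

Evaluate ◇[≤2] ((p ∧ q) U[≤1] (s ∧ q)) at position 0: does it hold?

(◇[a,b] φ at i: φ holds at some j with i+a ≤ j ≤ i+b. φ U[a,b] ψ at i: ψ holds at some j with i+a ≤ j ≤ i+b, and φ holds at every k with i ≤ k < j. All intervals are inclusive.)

Check ((p ∧ q) U[≤1] (s ∧ q)) at each j in [0,2]:
  j=0: fails
  j=1: holds
  j=2: fails
Found at j=1 → formula holds.

True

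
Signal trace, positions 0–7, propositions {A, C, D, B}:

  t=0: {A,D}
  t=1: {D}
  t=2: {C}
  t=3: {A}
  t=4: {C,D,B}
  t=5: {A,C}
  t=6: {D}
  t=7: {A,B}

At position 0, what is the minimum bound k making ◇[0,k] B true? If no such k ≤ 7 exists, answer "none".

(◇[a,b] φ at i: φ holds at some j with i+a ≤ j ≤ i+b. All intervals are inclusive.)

4

Scan j = 0,1,… for B:
  j=0: fails
  j=1: fails
  j=2: fails
  j=3: fails
  j=4: holds
First hit at j=4, so smallest k = 4-0 = 4.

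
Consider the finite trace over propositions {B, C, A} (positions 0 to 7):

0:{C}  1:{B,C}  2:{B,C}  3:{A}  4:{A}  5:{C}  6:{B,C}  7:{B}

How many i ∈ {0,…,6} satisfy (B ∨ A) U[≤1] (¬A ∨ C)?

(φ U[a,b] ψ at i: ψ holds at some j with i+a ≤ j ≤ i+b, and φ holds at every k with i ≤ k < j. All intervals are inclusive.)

Evaluate at each i in [0,6]:
  i=0: ✓ (rhs at j=0)
  i=1: ✓ (rhs at j=1)
  i=2: ✓ (rhs at j=2)
  i=3: ✗ (no rhs in [3,4])
  i=4: ✓ (rhs at j=5; lhs holds on [4,4])
  i=5: ✓ (rhs at j=5)
  i=6: ✓ (rhs at j=6)
Positions where it holds: {0, 1, 2, 4, 5, 6} → 6.

6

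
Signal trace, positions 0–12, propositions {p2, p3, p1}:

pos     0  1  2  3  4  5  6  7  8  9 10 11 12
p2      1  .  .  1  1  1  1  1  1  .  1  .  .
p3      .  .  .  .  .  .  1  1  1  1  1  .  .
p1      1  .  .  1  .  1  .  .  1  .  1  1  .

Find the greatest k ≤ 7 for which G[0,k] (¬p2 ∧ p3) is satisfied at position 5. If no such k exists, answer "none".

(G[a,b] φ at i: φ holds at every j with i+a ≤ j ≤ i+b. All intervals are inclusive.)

none

(¬p2 ∧ p3) must hold from j=5 onward; find where it first fails.
  j=5: fails → no k works.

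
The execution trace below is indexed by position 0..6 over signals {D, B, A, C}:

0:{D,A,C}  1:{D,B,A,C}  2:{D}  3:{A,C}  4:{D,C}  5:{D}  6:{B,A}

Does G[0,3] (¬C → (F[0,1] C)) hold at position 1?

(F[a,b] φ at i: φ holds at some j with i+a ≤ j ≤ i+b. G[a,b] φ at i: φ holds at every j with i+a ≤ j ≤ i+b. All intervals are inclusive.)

True

Check (¬C → (F[0,1] C)) at every j in [1,4]:
  j=1: antecedent false → ✓
  j=2: antecedent true; consequent holds (witness at 3) → ✓
  j=3: antecedent false → ✓
  j=4: antecedent false → ✓
All positions satisfy it → formula holds.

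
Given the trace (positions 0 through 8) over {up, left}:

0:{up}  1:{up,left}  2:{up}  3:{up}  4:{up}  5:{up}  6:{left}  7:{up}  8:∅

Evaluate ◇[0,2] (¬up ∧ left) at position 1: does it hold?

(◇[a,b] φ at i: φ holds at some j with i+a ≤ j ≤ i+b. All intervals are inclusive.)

Does not hold

Check (¬up ∧ left) at each j in [1,3]:
  j=1: false
  j=2: false
  j=3: false
No position in the window satisfies it → formula fails.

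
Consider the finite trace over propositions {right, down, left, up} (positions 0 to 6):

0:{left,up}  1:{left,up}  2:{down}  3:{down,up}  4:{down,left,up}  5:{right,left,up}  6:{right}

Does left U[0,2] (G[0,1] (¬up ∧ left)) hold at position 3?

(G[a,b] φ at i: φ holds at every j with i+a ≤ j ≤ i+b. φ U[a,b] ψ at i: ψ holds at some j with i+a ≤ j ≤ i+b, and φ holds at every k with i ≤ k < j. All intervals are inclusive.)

Does not hold

Need some j in [3,5] with G[0,1] (¬up ∧ left), and left at every k in [3,j-1].
  j=3: G[0,1] (¬up ∧ left) — fails at 3.
  j=4: G[0,1] (¬up ∧ left) — fails at 4.
  j=5: G[0,1] (¬up ∧ left) — fails at 5.
No j in the window works → until fails.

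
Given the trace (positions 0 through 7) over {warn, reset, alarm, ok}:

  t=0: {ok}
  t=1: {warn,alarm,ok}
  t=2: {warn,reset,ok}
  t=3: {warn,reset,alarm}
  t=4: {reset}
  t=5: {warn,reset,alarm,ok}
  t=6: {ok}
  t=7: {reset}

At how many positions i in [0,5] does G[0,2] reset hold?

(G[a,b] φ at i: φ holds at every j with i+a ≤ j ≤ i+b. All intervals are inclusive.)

2

Evaluate at each i in [0,5]:
  i=0: ✗ (fails at j=0)
  i=1: ✗ (fails at j=1)
  i=2: ✓ (all of [2,4])
  i=3: ✓ (all of [3,5])
  i=4: ✗ (fails at j=6)
  i=5: ✗ (fails at j=6)
Positions where it holds: {2, 3} → 2.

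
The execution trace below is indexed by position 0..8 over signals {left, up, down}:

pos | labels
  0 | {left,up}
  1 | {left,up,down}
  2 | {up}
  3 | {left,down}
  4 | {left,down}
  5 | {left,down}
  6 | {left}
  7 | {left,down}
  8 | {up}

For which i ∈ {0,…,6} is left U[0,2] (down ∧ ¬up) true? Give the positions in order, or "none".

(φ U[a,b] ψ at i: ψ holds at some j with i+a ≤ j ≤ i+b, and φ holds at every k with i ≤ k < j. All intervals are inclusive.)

Evaluate at each i in [0,6]:
  i=0: ✗ (no rhs in [0,2])
  i=1: ✗ (lhs fails at k=2 before rhs at j=3)
  i=2: ✗ (lhs fails at k=2 before rhs at j=3)
  i=3: ✓ (rhs at j=3)
  i=4: ✓ (rhs at j=4)
  i=5: ✓ (rhs at j=5)
  i=6: ✓ (rhs at j=7; lhs holds on [6,6])

3, 4, 5, 6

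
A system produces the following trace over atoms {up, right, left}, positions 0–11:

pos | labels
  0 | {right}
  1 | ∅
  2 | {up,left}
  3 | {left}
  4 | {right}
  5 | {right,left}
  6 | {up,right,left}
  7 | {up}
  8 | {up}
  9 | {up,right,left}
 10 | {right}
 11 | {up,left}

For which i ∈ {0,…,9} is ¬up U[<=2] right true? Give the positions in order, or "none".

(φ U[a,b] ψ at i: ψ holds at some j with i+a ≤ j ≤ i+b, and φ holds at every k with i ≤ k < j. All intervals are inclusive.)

0, 3, 4, 5, 6, 9

Evaluate at each i in [0,9]:
  i=0: ✓ (rhs at j=0)
  i=1: ✗ (no rhs in [1,3])
  i=2: ✗ (lhs fails at k=2 before rhs at j=4)
  i=3: ✓ (rhs at j=4; lhs holds on [3,3])
  i=4: ✓ (rhs at j=4)
  i=5: ✓ (rhs at j=5)
  i=6: ✓ (rhs at j=6)
  i=7: ✗ (lhs fails at k=7 before rhs at j=9)
  i=8: ✗ (lhs fails at k=8 before rhs at j=9)
  i=9: ✓ (rhs at j=9)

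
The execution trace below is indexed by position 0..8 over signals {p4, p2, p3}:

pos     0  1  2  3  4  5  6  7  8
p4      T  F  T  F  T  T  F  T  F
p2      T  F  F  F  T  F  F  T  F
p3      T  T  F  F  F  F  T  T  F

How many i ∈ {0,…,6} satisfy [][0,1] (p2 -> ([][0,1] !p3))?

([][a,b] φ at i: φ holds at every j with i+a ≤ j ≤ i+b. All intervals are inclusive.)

Evaluate at each i in [0,6]:
  i=0: ✗ (fails at j=0)
  i=1: ✓ (all of [1,2])
  i=2: ✓ (all of [2,3])
  i=3: ✓ (all of [3,4])
  i=4: ✓ (all of [4,5])
  i=5: ✓ (all of [5,6])
  i=6: ✗ (fails at j=7)
Positions where it holds: {1, 2, 3, 4, 5} → 5.

5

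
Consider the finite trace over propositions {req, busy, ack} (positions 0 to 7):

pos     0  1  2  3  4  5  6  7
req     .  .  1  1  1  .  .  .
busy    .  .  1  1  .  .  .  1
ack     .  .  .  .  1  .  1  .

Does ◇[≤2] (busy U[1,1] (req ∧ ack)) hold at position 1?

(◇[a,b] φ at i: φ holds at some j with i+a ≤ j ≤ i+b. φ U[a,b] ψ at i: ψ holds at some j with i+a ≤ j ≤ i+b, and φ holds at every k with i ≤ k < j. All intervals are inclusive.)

True

Check (busy U[1,1] (req ∧ ack)) at each j in [1,3]:
  j=1: fails
  j=2: fails
  j=3: holds
Found at j=3 → formula holds.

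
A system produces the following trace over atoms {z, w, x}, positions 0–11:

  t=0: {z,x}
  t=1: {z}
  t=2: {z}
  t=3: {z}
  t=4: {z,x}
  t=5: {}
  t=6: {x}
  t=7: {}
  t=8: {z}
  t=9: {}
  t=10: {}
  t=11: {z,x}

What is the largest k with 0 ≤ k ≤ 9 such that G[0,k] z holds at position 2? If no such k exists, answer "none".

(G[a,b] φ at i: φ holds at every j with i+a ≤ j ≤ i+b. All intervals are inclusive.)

2

z must hold from j=2 onward; find where it first fails.
  j=2: holds
  j=3: holds
  j=4: holds
  j=5: fails
Holds on [2,4], so largest k = 2.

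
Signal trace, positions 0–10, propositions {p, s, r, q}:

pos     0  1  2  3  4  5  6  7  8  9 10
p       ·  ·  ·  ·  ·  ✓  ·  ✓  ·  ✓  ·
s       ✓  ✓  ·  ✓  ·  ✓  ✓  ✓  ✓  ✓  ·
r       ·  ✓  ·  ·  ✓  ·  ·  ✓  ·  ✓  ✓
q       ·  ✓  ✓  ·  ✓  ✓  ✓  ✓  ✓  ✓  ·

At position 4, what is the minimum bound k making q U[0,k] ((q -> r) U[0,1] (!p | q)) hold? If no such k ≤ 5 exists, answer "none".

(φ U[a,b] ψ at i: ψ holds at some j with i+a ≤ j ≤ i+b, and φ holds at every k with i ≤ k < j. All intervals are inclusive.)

0

Need earliest j ≥ 4 with ((q -> r) U[0,1] (!p | q)), and q at every k in [4,j-1].
  j=4: rhs holds (empty prefix). k = 0.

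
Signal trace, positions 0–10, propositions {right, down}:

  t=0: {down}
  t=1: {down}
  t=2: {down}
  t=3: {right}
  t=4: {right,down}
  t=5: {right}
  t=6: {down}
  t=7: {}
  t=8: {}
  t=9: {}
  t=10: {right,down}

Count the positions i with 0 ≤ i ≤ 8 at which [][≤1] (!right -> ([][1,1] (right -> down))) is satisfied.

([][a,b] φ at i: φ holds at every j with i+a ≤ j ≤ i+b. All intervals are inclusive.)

Evaluate at each i in [0,8]:
  i=0: ✓ (all of [0,1])
  i=1: ✗ (fails at j=2)
  i=2: ✗ (fails at j=2)
  i=3: ✓ (all of [3,4])
  i=4: ✓ (all of [4,5])
  i=5: ✓ (all of [5,6])
  i=6: ✓ (all of [6,7])
  i=7: ✓ (all of [7,8])
  i=8: ✓ (all of [8,9])
Positions where it holds: {0, 3, 4, 5, 6, 7, 8} → 7.

7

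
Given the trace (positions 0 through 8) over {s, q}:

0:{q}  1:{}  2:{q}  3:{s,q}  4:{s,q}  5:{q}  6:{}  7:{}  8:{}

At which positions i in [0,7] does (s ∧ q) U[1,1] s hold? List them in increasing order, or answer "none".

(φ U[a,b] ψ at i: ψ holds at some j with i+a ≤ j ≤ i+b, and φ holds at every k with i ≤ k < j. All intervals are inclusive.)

Evaluate at each i in [0,7]:
  i=0: ✗ (no rhs in [1,1])
  i=1: ✗ (no rhs in [2,2])
  i=2: ✗ (lhs fails at k=2 before rhs at j=3)
  i=3: ✓ (rhs at j=4; lhs holds on [3,3])
  i=4: ✗ (no rhs in [5,5])
  i=5: ✗ (no rhs in [6,6])
  i=6: ✗ (no rhs in [7,7])
  i=7: ✗ (no rhs in [8,8])

3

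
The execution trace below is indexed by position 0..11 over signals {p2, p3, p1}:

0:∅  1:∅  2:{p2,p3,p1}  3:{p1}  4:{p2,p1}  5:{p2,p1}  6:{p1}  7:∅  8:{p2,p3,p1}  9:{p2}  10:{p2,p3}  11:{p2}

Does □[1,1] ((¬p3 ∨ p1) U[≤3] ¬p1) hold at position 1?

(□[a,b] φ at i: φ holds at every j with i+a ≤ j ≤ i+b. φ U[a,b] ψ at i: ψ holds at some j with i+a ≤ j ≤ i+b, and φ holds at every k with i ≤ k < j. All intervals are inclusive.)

Check ((¬p3 ∨ p1) U[≤3] ¬p1) at every j in [2,2]:
  j=2: fails
Fails at j=2 → formula fails.

False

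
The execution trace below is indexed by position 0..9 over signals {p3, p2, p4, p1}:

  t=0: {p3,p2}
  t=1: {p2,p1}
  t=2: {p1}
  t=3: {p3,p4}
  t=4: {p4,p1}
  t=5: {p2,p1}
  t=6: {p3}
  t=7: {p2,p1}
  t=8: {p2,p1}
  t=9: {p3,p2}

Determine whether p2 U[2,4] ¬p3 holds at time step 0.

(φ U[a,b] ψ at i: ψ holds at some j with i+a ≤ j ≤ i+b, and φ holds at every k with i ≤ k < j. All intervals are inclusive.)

Yes

Need some j in [2,4] with ¬p3, and p2 at every k in [0,j-1].
  j=2: ¬p3 holds; p2 holds at every k in [0,1] → satisfied.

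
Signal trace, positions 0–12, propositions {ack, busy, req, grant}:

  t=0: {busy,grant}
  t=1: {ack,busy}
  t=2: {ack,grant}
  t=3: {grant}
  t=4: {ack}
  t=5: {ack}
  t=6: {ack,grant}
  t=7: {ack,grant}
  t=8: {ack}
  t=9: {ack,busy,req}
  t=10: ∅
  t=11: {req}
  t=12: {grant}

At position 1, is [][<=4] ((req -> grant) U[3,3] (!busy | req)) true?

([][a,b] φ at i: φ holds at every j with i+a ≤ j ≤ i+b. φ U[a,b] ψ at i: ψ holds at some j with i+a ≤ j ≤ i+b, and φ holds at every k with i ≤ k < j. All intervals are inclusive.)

Holds

Check ((req -> grant) U[3,3] (!busy | req)) at every j in [1,5]:
  j=1: holds
  j=2: holds
  j=3: holds
  j=4: holds
  j=5: holds
All positions satisfy it → formula holds.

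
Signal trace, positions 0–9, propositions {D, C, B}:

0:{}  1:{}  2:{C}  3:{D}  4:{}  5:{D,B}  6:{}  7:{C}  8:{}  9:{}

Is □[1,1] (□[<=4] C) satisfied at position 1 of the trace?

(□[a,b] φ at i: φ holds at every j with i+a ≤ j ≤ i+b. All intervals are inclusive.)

Does not hold

Check □[<=4] C at every j in [2,2]:
  j=2: fails at 3
Fails at j=2 → formula fails.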